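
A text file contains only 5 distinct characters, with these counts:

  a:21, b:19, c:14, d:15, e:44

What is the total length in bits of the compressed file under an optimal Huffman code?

Build the Huffman tree bottom-up:
merge c(14) and d(15): 29
merge b(19) and a(21): 40
merge 29 and 40: 69
merge e(44) and 69: 113
The encoded length is the sum of every internal node's weight: 29 + 40 + 69 + 113 = 251 bits.

251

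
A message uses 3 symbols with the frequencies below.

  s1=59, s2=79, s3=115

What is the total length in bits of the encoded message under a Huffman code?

Greedily combine the two least-frequent nodes:
merge s1(59) and s2(79): 138
merge s3(115) and 138: 253
Total encoded bits = sum of merged weights = 138 + 253 = 391.

391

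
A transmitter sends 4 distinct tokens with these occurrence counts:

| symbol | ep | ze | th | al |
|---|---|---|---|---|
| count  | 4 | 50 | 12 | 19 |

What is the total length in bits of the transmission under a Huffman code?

Greedily combine the two least-frequent nodes:
ep(4) + th(12) → 16
16 + al(19) → 35
35 + ze(50) → 85
Total encoded bits = sum of merged weights = 16 + 35 + 85 = 136.

136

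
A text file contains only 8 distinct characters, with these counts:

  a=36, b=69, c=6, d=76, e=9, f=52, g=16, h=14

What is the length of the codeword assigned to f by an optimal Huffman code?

Repeatedly merge the two smallest:
merge c(6) and e(9): 15
merge h(14) and 15: 29
merge g(16) and 29: 45
merge a(36) and 45: 81
merge f(52) and b(69): 121
merge d(76) and 81: 157
merge 121 and 157: 278
f sits 2 levels below the root, so its codeword is 2 bits.

2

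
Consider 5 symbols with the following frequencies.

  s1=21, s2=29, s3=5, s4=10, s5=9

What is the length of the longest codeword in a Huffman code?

Merge the two lowest-weight nodes at each step:
combine s3(5), s5(9) → 14
combine s4(10), 14 → 24
combine s1(21), 24 → 45
combine s2(29), 45 → 74
Maximum depth reached is 4.

4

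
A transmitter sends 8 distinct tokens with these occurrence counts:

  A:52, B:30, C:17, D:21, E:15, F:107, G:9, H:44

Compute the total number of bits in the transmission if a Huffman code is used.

787

Merge the two smallest weights repeatedly:
combine G(9), E(15) → 24
combine C(17), D(21) → 38
combine 24, B(30) → 54
combine 38, H(44) → 82
combine A(52), 54 → 106
combine 82, 106 → 188
combine F(107), 188 → 295
The encoded length is the sum of every internal node's weight: 24 + 38 + 54 + 82 + 106 + 188 + 295 = 787 bits.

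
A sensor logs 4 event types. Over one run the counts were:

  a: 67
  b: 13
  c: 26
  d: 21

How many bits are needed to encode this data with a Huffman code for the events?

Build the Huffman tree bottom-up:
b(13) + d(21) → 34
c(26) + 34 → 60
60 + a(67) → 127
The encoded length is the sum of every internal node's weight: 34 + 60 + 127 = 221 bits.

221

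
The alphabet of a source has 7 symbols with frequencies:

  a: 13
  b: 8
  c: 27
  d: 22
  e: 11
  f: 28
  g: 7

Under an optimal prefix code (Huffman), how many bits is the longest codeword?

4

Merge the two lowest-weight nodes at each step:
combine g(7), b(8) → 15
combine e(11), a(13) → 24
combine 15, d(22) → 37
combine 24, c(27) → 51
combine f(28), 37 → 65
combine 51, 65 → 116
The first pair merged (g, b) ends up deepest, at depth 4.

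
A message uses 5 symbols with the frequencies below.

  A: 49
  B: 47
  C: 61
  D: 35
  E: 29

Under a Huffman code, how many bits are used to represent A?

Build the tree from the bottom:
combine E(29), D(35) → 64
combine B(47), A(49) → 96
combine C(61), 64 → 125
combine 96, 125 → 221
A sits 2 levels below the root, so its codeword is 2 bits.

2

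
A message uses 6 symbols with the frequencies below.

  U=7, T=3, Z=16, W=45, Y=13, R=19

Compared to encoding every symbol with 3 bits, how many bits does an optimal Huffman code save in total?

Fixed-length: 3 bits × 103 symbols = 309 bits.
Huffman merges:
combine T(3), U(7) → 10
combine 10, Y(13) → 23
combine Z(16), R(19) → 35
combine 23, 35 → 58
combine W(45), 58 → 103
Huffman total = 10 + 23 + 35 + 58 + 103 = 229 bits.
Saving = 309 − 229 = 80 bits.

80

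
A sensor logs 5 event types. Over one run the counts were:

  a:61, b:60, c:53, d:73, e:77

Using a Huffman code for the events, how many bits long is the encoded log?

761

Merge the two smallest weights repeatedly:
c(53) + b(60) → 113
a(61) + d(73) → 134
e(77) + 113 → 190
134 + 190 → 324
Total encoded bits = sum of merged weights = 113 + 134 + 190 + 324 = 761.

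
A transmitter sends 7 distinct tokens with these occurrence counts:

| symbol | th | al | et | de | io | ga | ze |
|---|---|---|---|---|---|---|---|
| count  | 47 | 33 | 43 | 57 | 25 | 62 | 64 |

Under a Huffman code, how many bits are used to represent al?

Build the tree from the bottom:
io(25) + al(33) → 58
et(43) + th(47) → 90
de(57) + 58 → 115
ga(62) + ze(64) → 126
90 + 115 → 205
126 + 205 → 331
al's leaf is at depth 4, giving a 4-bit codeword.

4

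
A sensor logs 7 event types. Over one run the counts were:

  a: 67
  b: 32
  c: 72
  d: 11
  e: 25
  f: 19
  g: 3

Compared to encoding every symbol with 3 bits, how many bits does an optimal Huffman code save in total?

Fixed-length: 3 bits × 229 symbols = 687 bits.
Huffman merges:
g(3) + d(11) → 14
14 + f(19) → 33
e(25) + b(32) → 57
33 + 57 → 90
a(67) + c(72) → 139
90 + 139 → 229
Huffman total = 14 + 33 + 57 + 90 + 139 + 229 = 562 bits.
Saving = 687 − 562 = 125 bits.

125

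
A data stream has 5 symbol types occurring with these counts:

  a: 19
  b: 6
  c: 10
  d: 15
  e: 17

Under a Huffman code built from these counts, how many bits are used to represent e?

2

Huffman merges, smallest pair first:
b(6) + c(10) → 16
d(15) + 16 → 31
e(17) + a(19) → 36
31 + 36 → 67
e sits 2 levels below the root, so its codeword is 2 bits.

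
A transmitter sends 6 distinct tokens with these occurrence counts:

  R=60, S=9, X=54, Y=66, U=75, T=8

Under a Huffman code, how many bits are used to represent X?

Huffman merges, smallest pair first:
combine T(8), S(9) → 17
combine 17, X(54) → 71
combine R(60), Y(66) → 126
combine 71, U(75) → 146
combine 126, 146 → 272
X sits 3 levels below the root, so its codeword is 3 bits.

3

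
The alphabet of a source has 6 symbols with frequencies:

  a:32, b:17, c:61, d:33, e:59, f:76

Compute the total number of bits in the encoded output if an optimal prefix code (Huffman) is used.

687

Build the Huffman tree bottom-up:
b(17) + a(32) → 49
d(33) + 49 → 82
e(59) + c(61) → 120
f(76) + 82 → 158
120 + 158 → 278
Total encoded bits = sum of merged weights = 49 + 82 + 120 + 158 + 278 = 687.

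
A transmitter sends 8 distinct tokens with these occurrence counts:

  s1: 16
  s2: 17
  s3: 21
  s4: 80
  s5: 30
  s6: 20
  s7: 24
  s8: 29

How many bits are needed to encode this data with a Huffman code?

664

Merge the two smallest weights repeatedly:
merge s1(16) and s2(17): 33
merge s6(20) and s3(21): 41
merge s7(24) and s8(29): 53
merge s5(30) and 33: 63
merge 41 and 53: 94
merge 63 and s4(80): 143
merge 94 and 143: 237
The encoded length is the sum of every internal node's weight: 33 + 41 + 53 + 63 + 94 + 143 + 237 = 664 bits.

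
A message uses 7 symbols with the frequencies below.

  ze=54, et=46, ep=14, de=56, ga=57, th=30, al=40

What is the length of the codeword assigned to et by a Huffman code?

3

Repeatedly merge the two smallest:
merge ep(14) and th(30): 44
merge al(40) and 44: 84
merge et(46) and ze(54): 100
merge de(56) and ga(57): 113
merge 84 and 100: 184
merge 113 and 184: 297
The subtree containing et is merged 3 times, so code length = 3.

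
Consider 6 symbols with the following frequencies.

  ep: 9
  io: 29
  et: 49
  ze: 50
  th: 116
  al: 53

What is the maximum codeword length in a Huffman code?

Merge the two lowest-weight nodes at each step:
combine ep(9), io(29) → 38
combine 38, et(49) → 87
combine ze(50), al(53) → 103
combine 87, 103 → 190
combine th(116), 190 → 306
The rarest symbols sit at the bottom; the longest codeword is 4 bits.

4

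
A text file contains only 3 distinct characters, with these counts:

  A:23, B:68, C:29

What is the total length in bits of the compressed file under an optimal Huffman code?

Build the Huffman tree bottom-up:
merge A(23) and C(29): 52
merge 52 and B(68): 120
Each symbol's bit-cost is frequency × depth; summing gives 172 bits (equivalently 52 + 120).

172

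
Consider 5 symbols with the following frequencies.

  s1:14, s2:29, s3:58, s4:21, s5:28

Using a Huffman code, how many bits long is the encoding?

Merge the two smallest weights repeatedly:
s1(14) + s4(21) → 35
s5(28) + s2(29) → 57
35 + 57 → 92
s3(58) + 92 → 150
The encoded length is the sum of every internal node's weight: 35 + 57 + 92 + 150 = 334 bits.

334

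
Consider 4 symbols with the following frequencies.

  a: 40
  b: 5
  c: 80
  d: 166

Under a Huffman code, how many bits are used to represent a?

3

Repeatedly merge the two smallest:
merge b(5) and a(40): 45
merge 45 and c(80): 125
merge 125 and d(166): 291
a's leaf is at depth 3, giving a 3-bit codeword.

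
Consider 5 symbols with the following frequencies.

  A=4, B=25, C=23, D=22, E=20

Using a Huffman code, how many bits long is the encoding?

Greedily combine the two least-frequent nodes:
merge A(4) and E(20): 24
merge D(22) and C(23): 45
merge 24 and B(25): 49
merge 45 and 49: 94
Each symbol's bit-cost is frequency × depth; summing gives 212 bits (equivalently 24 + 45 + 49 + 94).

212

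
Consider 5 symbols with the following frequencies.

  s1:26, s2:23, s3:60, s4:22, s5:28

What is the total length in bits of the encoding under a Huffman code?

357

Greedily combine the two least-frequent nodes:
merge s4(22) and s2(23): 45
merge s1(26) and s5(28): 54
merge 45 and 54: 99
merge s3(60) and 99: 159
The encoded length is the sum of every internal node's weight: 45 + 54 + 99 + 159 = 357 bits.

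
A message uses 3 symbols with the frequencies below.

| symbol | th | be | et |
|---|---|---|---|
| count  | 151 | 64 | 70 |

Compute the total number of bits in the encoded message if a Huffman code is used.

Build the Huffman tree bottom-up:
be(64) + et(70) → 134
134 + th(151) → 285
Each symbol's bit-cost is frequency × depth; summing gives 419 bits (equivalently 134 + 285).

419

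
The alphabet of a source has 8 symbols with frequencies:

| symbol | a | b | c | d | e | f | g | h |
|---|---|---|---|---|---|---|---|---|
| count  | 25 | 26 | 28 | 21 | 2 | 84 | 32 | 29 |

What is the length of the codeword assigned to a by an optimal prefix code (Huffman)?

3

Huffman merges, smallest pair first:
merge e(2) and d(21): 23
merge 23 and a(25): 48
merge b(26) and c(28): 54
merge h(29) and g(32): 61
merge 48 and 54: 102
merge 61 and f(84): 145
merge 102 and 145: 247
a's leaf is at depth 3, giving a 3-bit codeword.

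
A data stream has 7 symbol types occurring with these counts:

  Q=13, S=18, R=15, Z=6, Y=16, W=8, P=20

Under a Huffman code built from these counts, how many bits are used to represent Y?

Build the tree from the bottom:
combine Z(6), W(8) → 14
combine Q(13), 14 → 27
combine R(15), Y(16) → 31
combine S(18), P(20) → 38
combine 27, 31 → 58
combine 38, 58 → 96
Y's leaf is at depth 3, giving a 3-bit codeword.

3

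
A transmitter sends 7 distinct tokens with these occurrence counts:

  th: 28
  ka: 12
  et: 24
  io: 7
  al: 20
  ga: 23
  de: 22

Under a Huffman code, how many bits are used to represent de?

Huffman merges, smallest pair first:
io(7) + ka(12) → 19
19 + al(20) → 39
de(22) + ga(23) → 45
et(24) + th(28) → 52
39 + 45 → 84
52 + 84 → 136
de's leaf is at depth 3, giving a 3-bit codeword.

3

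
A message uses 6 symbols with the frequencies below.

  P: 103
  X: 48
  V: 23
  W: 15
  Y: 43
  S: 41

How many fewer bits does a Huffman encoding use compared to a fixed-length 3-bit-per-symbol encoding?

Fixed-length: 3 bits × 273 symbols = 819 bits.
Huffman merges:
combine W(15), V(23) → 38
combine 38, S(41) → 79
combine Y(43), X(48) → 91
combine 79, 91 → 170
combine P(103), 170 → 273
Huffman total = 38 + 79 + 91 + 170 + 273 = 651 bits.
Saving = 819 − 651 = 168 bits.

168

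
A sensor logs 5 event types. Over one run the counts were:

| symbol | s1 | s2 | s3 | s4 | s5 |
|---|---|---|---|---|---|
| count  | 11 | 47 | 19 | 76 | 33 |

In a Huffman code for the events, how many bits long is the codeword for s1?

4

Huffman merges, smallest pair first:
combine s1(11), s3(19) → 30
combine 30, s5(33) → 63
combine s2(47), 63 → 110
combine s4(76), 110 → 186
s1's leaf is at depth 4, giving a 4-bit codeword.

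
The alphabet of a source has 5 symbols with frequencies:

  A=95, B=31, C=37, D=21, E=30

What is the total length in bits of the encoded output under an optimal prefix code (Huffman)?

452

Merge the two smallest weights repeatedly:
merge D(21) and E(30): 51
merge B(31) and C(37): 68
merge 51 and 68: 119
merge A(95) and 119: 214
The encoded length is the sum of every internal node's weight: 51 + 68 + 119 + 214 = 452 bits.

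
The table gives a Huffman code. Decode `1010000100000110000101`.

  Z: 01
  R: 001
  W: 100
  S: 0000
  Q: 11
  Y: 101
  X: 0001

YSWXWRZ

Read left to right; each codeword is recognised as soon as it completes (prefix code):
  101→Y | 0000→S | 100→W | 0001→X | 100→W | 001→R | 01→Z
Decoded message: YSWXWRZ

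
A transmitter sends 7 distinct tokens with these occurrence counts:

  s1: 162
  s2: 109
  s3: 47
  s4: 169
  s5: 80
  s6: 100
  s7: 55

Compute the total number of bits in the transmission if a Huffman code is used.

1937

Merge the two smallest weights repeatedly:
merge s3(47) and s7(55): 102
merge s5(80) and s6(100): 180
merge 102 and s2(109): 211
merge s1(162) and s4(169): 331
merge 180 and 211: 391
merge 331 and 391: 722
Total encoded bits = sum of merged weights = 102 + 180 + 211 + 331 + 391 + 722 = 1937.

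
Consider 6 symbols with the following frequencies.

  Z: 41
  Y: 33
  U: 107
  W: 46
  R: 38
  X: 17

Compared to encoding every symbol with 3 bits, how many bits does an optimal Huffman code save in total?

164

Fixed-length: 3 bits × 282 symbols = 846 bits.
Huffman merges:
combine X(17), Y(33) → 50
combine R(38), Z(41) → 79
combine W(46), 50 → 96
combine 79, 96 → 175
combine U(107), 175 → 282
Huffman total = 50 + 79 + 96 + 175 + 282 = 682 bits.
Saving = 846 − 682 = 164 bits.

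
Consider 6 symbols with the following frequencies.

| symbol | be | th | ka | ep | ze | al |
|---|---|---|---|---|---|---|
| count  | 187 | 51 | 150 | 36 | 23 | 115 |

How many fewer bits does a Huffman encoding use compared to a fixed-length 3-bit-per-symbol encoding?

393

Fixed-length: 3 bits × 562 symbols = 1686 bits.
Huffman merges:
ze(23) + ep(36) → 59
th(51) + 59 → 110
110 + al(115) → 225
ka(150) + be(187) → 337
225 + 337 → 562
Huffman total = 59 + 110 + 225 + 337 + 562 = 1293 bits.
Saving = 1686 − 1293 = 393 bits.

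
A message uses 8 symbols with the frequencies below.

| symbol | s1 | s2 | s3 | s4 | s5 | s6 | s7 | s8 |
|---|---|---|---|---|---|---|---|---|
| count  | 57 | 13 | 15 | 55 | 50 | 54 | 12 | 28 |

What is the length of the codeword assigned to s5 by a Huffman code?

3

Huffman merges, smallest pair first:
combine s7(12), s2(13) → 25
combine s3(15), 25 → 40
combine s8(28), 40 → 68
combine s5(50), s6(54) → 104
combine s4(55), s1(57) → 112
combine 68, 104 → 172
combine 112, 172 → 284
s5's leaf is at depth 3, giving a 3-bit codeword.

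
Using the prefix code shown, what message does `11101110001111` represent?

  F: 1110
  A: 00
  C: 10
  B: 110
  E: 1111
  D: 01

Read left to right; each codeword is recognised as soon as it completes (prefix code):
  1110→F | 1110→F | 00→A | 1111→E
Decoded message: FFAE

FFAE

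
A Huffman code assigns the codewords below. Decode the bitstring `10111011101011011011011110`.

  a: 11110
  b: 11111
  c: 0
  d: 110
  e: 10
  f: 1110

Read left to right; each codeword is recognised as soon as it completes (prefix code):
  10→e | 1110→f | 1110→f | 10→e | 110→d | 110→d | 110→d | 11110→a
Decoded message: effeddda

effeddda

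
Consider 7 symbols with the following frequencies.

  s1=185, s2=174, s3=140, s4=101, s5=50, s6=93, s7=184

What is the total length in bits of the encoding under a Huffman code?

2555

Build the Huffman tree bottom-up:
merge s5(50) and s6(93): 143
merge s4(101) and s3(140): 241
merge 143 and s2(174): 317
merge s7(184) and s1(185): 369
merge 241 and 317: 558
merge 369 and 558: 927
Total encoded bits = sum of merged weights = 143 + 241 + 317 + 369 + 558 + 927 = 2555.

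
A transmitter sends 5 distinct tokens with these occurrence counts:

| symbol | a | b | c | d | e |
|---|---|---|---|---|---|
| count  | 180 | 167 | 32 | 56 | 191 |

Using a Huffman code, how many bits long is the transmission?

Merge the two smallest weights repeatedly:
c(32) + d(56) → 88
88 + b(167) → 255
a(180) + e(191) → 371
255 + 371 → 626
The encoded length is the sum of every internal node's weight: 88 + 255 + 371 + 626 = 1340 bits.

1340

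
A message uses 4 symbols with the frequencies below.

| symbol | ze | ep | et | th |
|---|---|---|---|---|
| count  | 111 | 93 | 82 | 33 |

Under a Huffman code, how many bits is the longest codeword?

2

Merge the two lowest-weight nodes at each step:
th(33) + et(82) → 115
ep(93) + ze(111) → 204
115 + 204 → 319
Maximum depth reached is 2.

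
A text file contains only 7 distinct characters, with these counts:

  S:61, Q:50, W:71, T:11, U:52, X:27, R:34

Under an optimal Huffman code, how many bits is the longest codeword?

Merge the two lowest-weight nodes at each step:
combine T(11), X(27) → 38
combine R(34), 38 → 72
combine Q(50), U(52) → 102
combine S(61), W(71) → 132
combine 72, 102 → 174
combine 132, 174 → 306
The first pair merged (T, X) ends up deepest, at depth 4.

4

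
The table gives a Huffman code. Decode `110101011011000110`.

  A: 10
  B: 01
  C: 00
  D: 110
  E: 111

Read left to right; each codeword is recognised as soon as it completes (prefix code):
  110→D | 10→A | 10→A | 110→D | 110→D | 00→C | 110→D
Decoded message: DAADDCD

DAADDCD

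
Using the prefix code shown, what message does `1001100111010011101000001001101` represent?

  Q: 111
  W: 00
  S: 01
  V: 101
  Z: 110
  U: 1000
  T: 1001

Read left to right; each codeword is recognised as soon as it completes (prefix code):
  1001→T | 1001→T | 110→Z | 1001→T | 110→Z | 1000→U | 00→W | 1001→T | 101→V
Decoded message: TTZTZUWTV

TTZTZUWTV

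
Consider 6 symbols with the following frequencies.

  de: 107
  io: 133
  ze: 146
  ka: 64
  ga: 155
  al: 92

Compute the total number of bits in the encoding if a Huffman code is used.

Merge the two smallest weights repeatedly:
merge ka(64) and al(92): 156
merge de(107) and io(133): 240
merge ze(146) and ga(155): 301
merge 156 and 240: 396
merge 301 and 396: 697
Each symbol's bit-cost is frequency × depth; summing gives 1790 bits (equivalently 156 + 240 + 301 + 396 + 697).

1790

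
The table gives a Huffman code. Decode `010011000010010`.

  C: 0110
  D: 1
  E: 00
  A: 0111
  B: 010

Read left to right; each codeword is recognised as soon as it completes (prefix code):
  010→B | 0110→C | 00→E | 010→B | 010→B
Decoded message: BCEBB

BCEBB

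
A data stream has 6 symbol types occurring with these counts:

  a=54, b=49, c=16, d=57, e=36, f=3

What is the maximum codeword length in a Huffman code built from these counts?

Merge the two lowest-weight nodes at each step:
merge f(3) and c(16): 19
merge 19 and e(36): 55
merge b(49) and a(54): 103
merge 55 and d(57): 112
merge 103 and 112: 215
The first pair merged (f, c) ends up deepest, at depth 4.

4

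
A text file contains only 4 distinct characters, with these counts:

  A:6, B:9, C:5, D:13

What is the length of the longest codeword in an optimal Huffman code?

3

Merge the two lowest-weight nodes at each step:
C(5) + A(6) → 11
B(9) + 11 → 20
D(13) + 20 → 33
The rarest symbols sit at the bottom; the longest codeword is 3 bits.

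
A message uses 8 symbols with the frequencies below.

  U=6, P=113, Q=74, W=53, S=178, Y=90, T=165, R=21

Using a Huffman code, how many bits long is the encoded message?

1864

Greedily combine the two least-frequent nodes:
merge U(6) and R(21): 27
merge 27 and W(53): 80
merge Q(74) and 80: 154
merge Y(90) and P(113): 203
merge 154 and T(165): 319
merge S(178) and 203: 381
merge 319 and 381: 700
Total encoded bits = sum of merged weights = 27 + 80 + 154 + 203 + 319 + 381 + 700 = 1864.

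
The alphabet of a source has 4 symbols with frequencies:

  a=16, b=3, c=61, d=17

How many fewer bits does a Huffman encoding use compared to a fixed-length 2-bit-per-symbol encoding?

Fixed-length: 2 bits × 97 symbols = 194 bits.
Huffman merges:
combine b(3), a(16) → 19
combine d(17), 19 → 36
combine 36, c(61) → 97
Huffman total = 19 + 36 + 97 = 152 bits.
Saving = 194 − 152 = 42 bits.

42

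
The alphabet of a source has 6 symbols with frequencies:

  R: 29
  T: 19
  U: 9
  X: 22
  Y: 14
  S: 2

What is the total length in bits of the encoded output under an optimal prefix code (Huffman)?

Merge the two smallest weights repeatedly:
merge S(2) and U(9): 11
merge 11 and Y(14): 25
merge T(19) and X(22): 41
merge 25 and R(29): 54
merge 41 and 54: 95
Each symbol's bit-cost is frequency × depth; summing gives 226 bits (equivalently 11 + 25 + 41 + 54 + 95).

226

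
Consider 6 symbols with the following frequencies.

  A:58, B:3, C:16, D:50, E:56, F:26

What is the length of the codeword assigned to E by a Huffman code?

Build the tree from the bottom:
merge B(3) and C(16): 19
merge 19 and F(26): 45
merge 45 and D(50): 95
merge E(56) and A(58): 114
merge 95 and 114: 209
E's leaf is at depth 2, giving a 2-bit codeword.

2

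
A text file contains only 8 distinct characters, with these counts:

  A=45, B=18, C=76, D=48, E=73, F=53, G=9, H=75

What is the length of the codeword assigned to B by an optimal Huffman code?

5

Repeatedly merge the two smallest:
combine G(9), B(18) → 27
combine 27, A(45) → 72
combine D(48), F(53) → 101
combine 72, E(73) → 145
combine H(75), C(76) → 151
combine 101, 145 → 246
combine 151, 246 → 397
The subtree containing B is merged 5 times, so code length = 5.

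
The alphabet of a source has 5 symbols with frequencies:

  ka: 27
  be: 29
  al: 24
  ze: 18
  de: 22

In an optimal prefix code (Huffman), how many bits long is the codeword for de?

3

Repeatedly merge the two smallest:
combine ze(18), de(22) → 40
combine al(24), ka(27) → 51
combine be(29), 40 → 69
combine 51, 69 → 120
de sits 3 levels below the root, so its codeword is 3 bits.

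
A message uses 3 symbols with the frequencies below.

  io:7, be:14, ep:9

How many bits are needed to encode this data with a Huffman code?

Greedily combine the two least-frequent nodes:
combine io(7), ep(9) → 16
combine be(14), 16 → 30
Total encoded bits = sum of merged weights = 16 + 30 = 46.

46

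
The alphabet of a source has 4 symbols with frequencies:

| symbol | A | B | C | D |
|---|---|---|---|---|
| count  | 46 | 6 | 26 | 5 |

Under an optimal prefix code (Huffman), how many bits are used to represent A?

Huffman merges, smallest pair first:
combine D(5), B(6) → 11
combine 11, C(26) → 37
combine 37, A(46) → 83
A is a child of the root — depth 1, so its codeword is a single bit.

1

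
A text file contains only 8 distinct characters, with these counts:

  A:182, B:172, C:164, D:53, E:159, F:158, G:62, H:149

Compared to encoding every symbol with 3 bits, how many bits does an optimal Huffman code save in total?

Fixed-length: 3 bits × 1099 symbols = 3297 bits.
Huffman merges:
combine D(53), G(62) → 115
combine 115, H(149) → 264
combine F(158), E(159) → 317
combine C(164), B(172) → 336
combine A(182), 264 → 446
combine 317, 336 → 653
combine 446, 653 → 1099
Huffman total = 115 + 264 + 317 + 336 + 446 + 653 + 1099 = 3230 bits.
Saving = 3297 − 3230 = 67 bits.

67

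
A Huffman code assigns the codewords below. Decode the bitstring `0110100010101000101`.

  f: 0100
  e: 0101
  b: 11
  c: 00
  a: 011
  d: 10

Read left to right; each codeword is recognised as soon as it completes (prefix code):
  011→a | 0100→f | 0101→e | 0100→f | 0101→e
Decoded message: afefe

afefe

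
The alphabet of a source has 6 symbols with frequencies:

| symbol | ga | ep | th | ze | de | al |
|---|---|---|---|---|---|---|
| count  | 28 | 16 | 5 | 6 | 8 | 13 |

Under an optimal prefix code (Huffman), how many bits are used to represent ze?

Repeatedly merge the two smallest:
merge th(5) and ze(6): 11
merge de(8) and 11: 19
merge al(13) and ep(16): 29
merge 19 and ga(28): 47
merge 29 and 47: 76
ze sits 4 levels below the root, so its codeword is 4 bits.

4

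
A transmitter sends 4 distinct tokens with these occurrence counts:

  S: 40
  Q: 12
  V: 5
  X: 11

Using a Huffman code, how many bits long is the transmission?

Merge the two smallest weights repeatedly:
V(5) + X(11) → 16
Q(12) + 16 → 28
28 + S(40) → 68
Each symbol's bit-cost is frequency × depth; summing gives 112 bits (equivalently 16 + 28 + 68).

112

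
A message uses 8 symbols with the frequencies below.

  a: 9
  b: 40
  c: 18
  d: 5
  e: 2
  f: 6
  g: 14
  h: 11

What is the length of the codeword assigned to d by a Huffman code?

5

Repeatedly merge the two smallest:
combine e(2), d(5) → 7
combine f(6), 7 → 13
combine a(9), h(11) → 20
combine 13, g(14) → 27
combine c(18), 20 → 38
combine 27, 38 → 65
combine b(40), 65 → 105
The subtree containing d is merged 5 times, so code length = 5.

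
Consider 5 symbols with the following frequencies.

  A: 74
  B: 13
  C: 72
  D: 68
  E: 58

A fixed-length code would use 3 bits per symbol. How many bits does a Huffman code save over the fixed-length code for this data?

214

Fixed-length: 3 bits × 285 symbols = 855 bits.
Huffman merges:
merge B(13) and E(58): 71
merge D(68) and 71: 139
merge C(72) and A(74): 146
merge 139 and 146: 285
Huffman total = 71 + 139 + 146 + 285 = 641 bits.
Saving = 855 − 641 = 214 bits.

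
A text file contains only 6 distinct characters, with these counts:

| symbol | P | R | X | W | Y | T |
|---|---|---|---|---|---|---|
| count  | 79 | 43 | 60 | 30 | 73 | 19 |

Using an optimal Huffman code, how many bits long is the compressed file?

749

Merge the two smallest weights repeatedly:
merge T(19) and W(30): 49
merge R(43) and 49: 92
merge X(60) and Y(73): 133
merge P(79) and 92: 171
merge 133 and 171: 304
Each symbol's bit-cost is frequency × depth; summing gives 749 bits (equivalently 49 + 92 + 133 + 171 + 304).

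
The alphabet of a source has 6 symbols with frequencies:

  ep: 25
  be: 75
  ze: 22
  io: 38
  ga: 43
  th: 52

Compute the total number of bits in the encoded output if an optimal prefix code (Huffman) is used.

638

Greedily combine the two least-frequent nodes:
combine ze(22), ep(25) → 47
combine io(38), ga(43) → 81
combine 47, th(52) → 99
combine be(75), 81 → 156
combine 99, 156 → 255
Total encoded bits = sum of merged weights = 47 + 81 + 99 + 156 + 255 = 638.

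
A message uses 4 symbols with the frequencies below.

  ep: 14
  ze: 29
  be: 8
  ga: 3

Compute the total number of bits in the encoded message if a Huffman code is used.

Greedily combine the two least-frequent nodes:
combine ga(3), be(8) → 11
combine 11, ep(14) → 25
combine 25, ze(29) → 54
Total encoded bits = sum of merged weights = 11 + 25 + 54 = 90.

90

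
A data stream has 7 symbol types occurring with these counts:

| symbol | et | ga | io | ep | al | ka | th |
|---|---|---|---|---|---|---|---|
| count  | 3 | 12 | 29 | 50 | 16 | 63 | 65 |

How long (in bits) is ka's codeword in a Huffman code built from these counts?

Build the tree from the bottom:
combine et(3), ga(12) → 15
combine 15, al(16) → 31
combine io(29), 31 → 60
combine ep(50), 60 → 110
combine ka(63), th(65) → 128
combine 110, 128 → 238
ka sits 2 levels below the root, so its codeword is 2 bits.

2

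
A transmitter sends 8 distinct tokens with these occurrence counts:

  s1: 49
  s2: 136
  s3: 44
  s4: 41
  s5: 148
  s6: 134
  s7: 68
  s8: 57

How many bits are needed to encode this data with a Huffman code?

1938

Greedily combine the two least-frequent nodes:
combine s4(41), s3(44) → 85
combine s1(49), s8(57) → 106
combine s7(68), 85 → 153
combine 106, s6(134) → 240
combine s2(136), s5(148) → 284
combine 153, 240 → 393
combine 284, 393 → 677
The encoded length is the sum of every internal node's weight: 85 + 106 + 153 + 240 + 284 + 393 + 677 = 1938 bits.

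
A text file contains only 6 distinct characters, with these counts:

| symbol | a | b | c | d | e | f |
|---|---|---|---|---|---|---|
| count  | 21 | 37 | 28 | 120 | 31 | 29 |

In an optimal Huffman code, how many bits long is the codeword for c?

4

Build the tree from the bottom:
merge a(21) and c(28): 49
merge f(29) and e(31): 60
merge b(37) and 49: 86
merge 60 and 86: 146
merge d(120) and 146: 266
c sits 4 levels below the root, so its codeword is 4 bits.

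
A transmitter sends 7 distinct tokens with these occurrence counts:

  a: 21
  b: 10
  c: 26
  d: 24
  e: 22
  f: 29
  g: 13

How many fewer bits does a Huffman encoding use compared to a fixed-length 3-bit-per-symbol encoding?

32

Fixed-length: 3 bits × 145 symbols = 435 bits.
Huffman merges:
b(10) + g(13) → 23
a(21) + e(22) → 43
23 + d(24) → 47
c(26) + f(29) → 55
43 + 47 → 90
55 + 90 → 145
Huffman total = 23 + 43 + 47 + 55 + 90 + 145 = 403 bits.
Saving = 435 − 403 = 32 bits.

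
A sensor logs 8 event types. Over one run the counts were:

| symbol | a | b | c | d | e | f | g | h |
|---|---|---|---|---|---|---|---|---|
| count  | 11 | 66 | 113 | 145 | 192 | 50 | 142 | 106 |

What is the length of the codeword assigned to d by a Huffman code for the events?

Repeatedly merge the two smallest:
a(11) + f(50) → 61
61 + b(66) → 127
h(106) + c(113) → 219
127 + g(142) → 269
d(145) + e(192) → 337
219 + 269 → 488
337 + 488 → 825
The subtree containing d is merged 2 times, so code length = 2.

2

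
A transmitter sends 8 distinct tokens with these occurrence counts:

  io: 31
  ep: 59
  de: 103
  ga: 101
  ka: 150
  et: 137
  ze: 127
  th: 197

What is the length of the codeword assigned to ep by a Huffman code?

4

Build the tree from the bottom:
merge io(31) and ep(59): 90
merge 90 and ga(101): 191
merge de(103) and ze(127): 230
merge et(137) and ka(150): 287
merge 191 and th(197): 388
merge 230 and 287: 517
merge 388 and 517: 905
ep sits 4 levels below the root, so its codeword is 4 bits.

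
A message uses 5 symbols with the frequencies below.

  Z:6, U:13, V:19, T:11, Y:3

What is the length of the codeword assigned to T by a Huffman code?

2

Repeatedly merge the two smallest:
merge Y(3) and Z(6): 9
merge 9 and T(11): 20
merge U(13) and V(19): 32
merge 20 and 32: 52
T sits 2 levels below the root, so its codeword is 2 bits.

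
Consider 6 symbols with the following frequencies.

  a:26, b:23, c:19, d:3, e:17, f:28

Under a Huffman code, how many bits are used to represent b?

Build the tree from the bottom:
d(3) + e(17) → 20
c(19) + 20 → 39
b(23) + a(26) → 49
f(28) + 39 → 67
49 + 67 → 116
b sits 2 levels below the root, so its codeword is 2 bits.

2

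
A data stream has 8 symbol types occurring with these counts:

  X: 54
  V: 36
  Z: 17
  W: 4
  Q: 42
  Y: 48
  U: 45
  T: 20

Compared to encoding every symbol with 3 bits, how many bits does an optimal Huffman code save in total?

40

Fixed-length: 3 bits × 266 symbols = 798 bits.
Huffman merges:
W(4) + Z(17) → 21
T(20) + 21 → 41
V(36) + 41 → 77
Q(42) + U(45) → 87
Y(48) + X(54) → 102
77 + 87 → 164
102 + 164 → 266
Huffman total = 21 + 41 + 77 + 87 + 102 + 164 + 266 = 758 bits.
Saving = 798 − 758 = 40 bits.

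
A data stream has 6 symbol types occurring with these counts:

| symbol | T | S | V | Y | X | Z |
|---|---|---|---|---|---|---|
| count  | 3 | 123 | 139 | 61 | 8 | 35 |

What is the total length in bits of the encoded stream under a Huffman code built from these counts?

Greedily combine the two least-frequent nodes:
merge T(3) and X(8): 11
merge 11 and Z(35): 46
merge 46 and Y(61): 107
merge 107 and S(123): 230
merge V(139) and 230: 369
Total encoded bits = sum of merged weights = 11 + 46 + 107 + 230 + 369 = 763.

763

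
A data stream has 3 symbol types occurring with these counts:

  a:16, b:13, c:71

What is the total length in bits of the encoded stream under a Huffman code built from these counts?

129

Merge the two smallest weights repeatedly:
merge b(13) and a(16): 29
merge 29 and c(71): 100
Each symbol's bit-cost is frequency × depth; summing gives 129 bits (equivalently 29 + 100).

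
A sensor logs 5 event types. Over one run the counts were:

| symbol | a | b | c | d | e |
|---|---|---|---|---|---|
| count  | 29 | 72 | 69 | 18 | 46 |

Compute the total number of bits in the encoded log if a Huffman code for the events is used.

Merge the two smallest weights repeatedly:
combine d(18), a(29) → 47
combine e(46), 47 → 93
combine c(69), b(72) → 141
combine 93, 141 → 234
Each symbol's bit-cost is frequency × depth; summing gives 515 bits (equivalently 47 + 93 + 141 + 234).

515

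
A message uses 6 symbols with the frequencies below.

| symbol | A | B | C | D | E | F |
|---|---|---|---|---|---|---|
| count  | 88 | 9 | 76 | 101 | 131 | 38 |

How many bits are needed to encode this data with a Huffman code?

Build the Huffman tree bottom-up:
merge B(9) and F(38): 47
merge 47 and C(76): 123
merge A(88) and D(101): 189
merge 123 and E(131): 254
merge 189 and 254: 443
Each symbol's bit-cost is frequency × depth; summing gives 1056 bits (equivalently 47 + 123 + 189 + 254 + 443).

1056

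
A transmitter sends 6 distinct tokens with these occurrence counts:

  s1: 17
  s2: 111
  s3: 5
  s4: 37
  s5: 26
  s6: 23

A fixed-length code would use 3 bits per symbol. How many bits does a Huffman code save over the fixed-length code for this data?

200

Fixed-length: 3 bits × 219 symbols = 657 bits.
Huffman merges:
s3(5) + s1(17) → 22
22 + s6(23) → 45
s5(26) + s4(37) → 63
45 + 63 → 108
108 + s2(111) → 219
Huffman total = 22 + 45 + 63 + 108 + 219 = 457 bits.
Saving = 657 − 457 = 200 bits.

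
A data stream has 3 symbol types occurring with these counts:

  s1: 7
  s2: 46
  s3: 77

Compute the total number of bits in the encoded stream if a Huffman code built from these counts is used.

183

Build the Huffman tree bottom-up:
merge s1(7) and s2(46): 53
merge 53 and s3(77): 130
Total encoded bits = sum of merged weights = 53 + 130 = 183.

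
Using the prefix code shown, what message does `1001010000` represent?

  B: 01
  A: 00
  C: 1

CACBAA

Read left to right; each codeword is recognised as soon as it completes (prefix code):
  1→C | 00→A | 1→C | 01→B | 00→A | 00→A
Decoded message: CACBAA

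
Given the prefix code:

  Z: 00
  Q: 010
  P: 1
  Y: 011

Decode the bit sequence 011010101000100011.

YQPQZPZY

Read left to right; each codeword is recognised as soon as it completes (prefix code):
  011→Y | 010→Q | 1→P | 010→Q | 00→Z | 1→P | 00→Z | 011→Y
Decoded message: YQPQZPZY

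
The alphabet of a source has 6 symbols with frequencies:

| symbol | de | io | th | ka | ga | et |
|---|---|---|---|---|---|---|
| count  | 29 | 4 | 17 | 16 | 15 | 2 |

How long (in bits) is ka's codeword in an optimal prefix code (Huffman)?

2

Huffman merges, smallest pair first:
et(2) + io(4) → 6
6 + ga(15) → 21
ka(16) + th(17) → 33
21 + de(29) → 50
33 + 50 → 83
The subtree containing ka is merged 2 times, so code length = 2.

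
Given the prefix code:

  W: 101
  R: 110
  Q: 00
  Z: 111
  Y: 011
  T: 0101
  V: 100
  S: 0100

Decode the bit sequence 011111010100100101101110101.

Read left to right; each codeword is recognised as soon as it completes (prefix code):
  011→Y | 111→Z | 0101→T | 00→Q | 100→V | 101→W | 101→W | 110→R | 101→W
Decoded message: YZTQVWWRW

YZTQVWWRW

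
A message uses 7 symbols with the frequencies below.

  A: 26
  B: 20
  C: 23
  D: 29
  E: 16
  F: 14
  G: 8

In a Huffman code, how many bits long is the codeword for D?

Repeatedly merge the two smallest:
merge G(8) and F(14): 22
merge E(16) and B(20): 36
merge 22 and C(23): 45
merge A(26) and D(29): 55
merge 36 and 45: 81
merge 55 and 81: 136
D's leaf is at depth 2, giving a 2-bit codeword.

2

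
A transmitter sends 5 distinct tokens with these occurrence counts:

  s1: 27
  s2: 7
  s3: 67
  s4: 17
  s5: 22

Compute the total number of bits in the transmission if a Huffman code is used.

Build the Huffman tree bottom-up:
combine s2(7), s4(17) → 24
combine s5(22), 24 → 46
combine s1(27), 46 → 73
combine s3(67), 73 → 140
Total encoded bits = sum of merged weights = 24 + 46 + 73 + 140 = 283.

283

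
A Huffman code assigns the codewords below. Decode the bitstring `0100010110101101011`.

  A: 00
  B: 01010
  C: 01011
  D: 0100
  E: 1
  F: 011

DCCC

Read left to right; each codeword is recognised as soon as it completes (prefix code):
  0100→D | 01011→C | 01011→C | 01011→C
Decoded message: DCCC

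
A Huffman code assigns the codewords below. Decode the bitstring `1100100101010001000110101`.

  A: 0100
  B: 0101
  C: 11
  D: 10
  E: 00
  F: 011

Read left to right; each codeword is recognised as soon as it completes (prefix code):
  11→C | 00→E | 10→D | 0101→B | 0100→A | 0100→A | 011→F | 0101→B
Decoded message: CEDBAAFB

CEDBAAFB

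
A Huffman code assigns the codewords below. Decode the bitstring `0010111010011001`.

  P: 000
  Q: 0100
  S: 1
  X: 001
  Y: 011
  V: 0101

XYSQSSX

Read left to right; each codeword is recognised as soon as it completes (prefix code):
  001→X | 011→Y | 1→S | 0100→Q | 1→S | 1→S | 001→X
Decoded message: XYSQSSX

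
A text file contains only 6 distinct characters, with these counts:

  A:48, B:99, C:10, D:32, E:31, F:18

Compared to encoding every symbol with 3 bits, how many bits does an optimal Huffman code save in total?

170

Fixed-length: 3 bits × 238 symbols = 714 bits.
Huffman merges:
merge C(10) and F(18): 28
merge 28 and E(31): 59
merge D(32) and A(48): 80
merge 59 and 80: 139
merge B(99) and 139: 238
Huffman total = 28 + 59 + 80 + 139 + 238 = 544 bits.
Saving = 714 − 544 = 170 bits.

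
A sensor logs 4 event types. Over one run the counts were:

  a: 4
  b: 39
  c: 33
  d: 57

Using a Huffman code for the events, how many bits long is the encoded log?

246

Merge the two smallest weights repeatedly:
a(4) + c(33) → 37
37 + b(39) → 76
d(57) + 76 → 133
Each symbol's bit-cost is frequency × depth; summing gives 246 bits (equivalently 37 + 76 + 133).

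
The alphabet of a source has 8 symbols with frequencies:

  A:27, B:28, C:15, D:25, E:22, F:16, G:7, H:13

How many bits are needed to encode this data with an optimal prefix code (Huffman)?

451

Greedily combine the two least-frequent nodes:
merge G(7) and H(13): 20
merge C(15) and F(16): 31
merge 20 and E(22): 42
merge D(25) and A(27): 52
merge B(28) and 31: 59
merge 42 and 52: 94
merge 59 and 94: 153
Total encoded bits = sum of merged weights = 20 + 31 + 42 + 52 + 59 + 94 + 153 = 451.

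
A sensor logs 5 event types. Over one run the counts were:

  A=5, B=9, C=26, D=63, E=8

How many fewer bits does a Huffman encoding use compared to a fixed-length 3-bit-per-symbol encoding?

139

Fixed-length: 3 bits × 111 symbols = 333 bits.
Huffman merges:
A(5) + E(8) → 13
B(9) + 13 → 22
22 + C(26) → 48
48 + D(63) → 111
Huffman total = 13 + 22 + 48 + 111 = 194 bits.
Saving = 333 − 194 = 139 bits.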